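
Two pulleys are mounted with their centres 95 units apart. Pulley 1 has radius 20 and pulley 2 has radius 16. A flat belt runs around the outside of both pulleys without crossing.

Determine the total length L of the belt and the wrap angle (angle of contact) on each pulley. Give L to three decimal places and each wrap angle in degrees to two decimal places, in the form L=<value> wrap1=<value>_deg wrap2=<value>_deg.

L=303.266 wrap1=184.83_deg wrap2=175.17_deg

open belt: β = asin((r2−r1)/C) = asin(-4/95) = -2.4132°
wrap1 = π − 2β = 184.8263°
wrap2 = π + 2β = 175.1737°
tangent length = C·cosβ = 94.9158
L = r1·wrap1 + r2·wrap2 + 2·C·cosβ = 20·3.2258 + 16·3.0574 + 2·94.9158 = 303.2658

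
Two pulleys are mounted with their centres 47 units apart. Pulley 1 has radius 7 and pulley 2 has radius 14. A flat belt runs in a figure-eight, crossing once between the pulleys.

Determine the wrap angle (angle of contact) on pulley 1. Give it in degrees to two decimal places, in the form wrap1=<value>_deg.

crossed belt: β = asin((r1+r2)/C) = asin(21/47) = 26.5391°
wrap1 = wrap2 = π + 2β = 233.0782°

wrap1=233.08_deg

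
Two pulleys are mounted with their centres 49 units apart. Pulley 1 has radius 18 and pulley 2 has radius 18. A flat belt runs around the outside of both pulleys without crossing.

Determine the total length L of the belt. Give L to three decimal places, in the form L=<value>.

L=211.097

open belt: β = asin((r2−r1)/C) = asin(0/49) = 0.0000°
wrap1 = π − 2β = 180.0000°
wrap2 = π + 2β = 180.0000°
tangent length = C·cosβ = 49.0000
L = r1·wrap1 + r2·wrap2 + 2·C·cosβ = 18·3.1416 + 18·3.1416 + 2·49.0000 = 211.0973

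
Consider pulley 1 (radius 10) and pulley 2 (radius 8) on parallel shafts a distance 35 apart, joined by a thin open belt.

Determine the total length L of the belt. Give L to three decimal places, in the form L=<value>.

open belt: β = asin((r2−r1)/C) = asin(-2/35) = -3.2758°
wrap1 = π − 2β = 186.5517°
wrap2 = π + 2β = 173.4483°
tangent length = C·cosβ = 34.9428
L = r1·wrap1 + r2·wrap2 + 2·C·cosβ = 10·3.2559 + 8·3.0272 + 2·34.9428 = 126.6630

L=126.663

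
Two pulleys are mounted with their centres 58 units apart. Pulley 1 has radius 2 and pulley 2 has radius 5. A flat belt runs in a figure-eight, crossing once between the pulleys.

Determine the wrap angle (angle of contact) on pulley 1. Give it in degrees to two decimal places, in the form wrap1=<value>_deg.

crossed belt: β = asin((r1+r2)/C) = asin(7/58) = 6.9319°
wrap1 = wrap2 = π + 2β = 193.8638°

wrap1=193.86_deg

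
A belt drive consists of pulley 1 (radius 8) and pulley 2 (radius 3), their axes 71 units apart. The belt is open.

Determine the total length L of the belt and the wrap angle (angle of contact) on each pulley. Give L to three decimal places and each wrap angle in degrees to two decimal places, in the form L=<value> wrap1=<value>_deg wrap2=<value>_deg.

open belt: β = asin((r2−r1)/C) = asin(-5/71) = -4.0383°
wrap1 = π − 2β = 188.0765°
wrap2 = π + 2β = 171.9235°
tangent length = C·cosβ = 70.8237
L = r1·wrap1 + r2·wrap2 + 2·C·cosβ = 8·3.2826 + 3·3.0006 + 2·70.8237 = 176.9098

L=176.910 wrap1=188.08_deg wrap2=171.92_deg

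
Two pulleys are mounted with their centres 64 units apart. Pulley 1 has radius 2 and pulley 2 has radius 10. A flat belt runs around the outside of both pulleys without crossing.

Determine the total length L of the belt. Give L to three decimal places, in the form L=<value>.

open belt: β = asin((r2−r1)/C) = asin(8/64) = 7.1808°
wrap1 = π − 2β = 165.6385°
wrap2 = π + 2β = 194.3615°
tangent length = C·cosβ = 63.4980
L = r1·wrap1 + r2·wrap2 + 2·C·cosβ = 2·2.8909 + 10·3.3922 + 2·63.4980 = 166.7004

L=166.700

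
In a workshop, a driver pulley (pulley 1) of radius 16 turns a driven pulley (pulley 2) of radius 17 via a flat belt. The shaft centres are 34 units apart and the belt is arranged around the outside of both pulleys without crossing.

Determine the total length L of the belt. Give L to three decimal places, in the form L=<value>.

open belt: β = asin((r2−r1)/C) = asin(1/34) = 1.6854°
wrap1 = π − 2β = 176.6292°
wrap2 = π + 2β = 183.3708°
tangent length = C·cosβ = 33.9853
L = r1·wrap1 + r2·wrap2 + 2·C·cosβ = 16·3.0828 + 17·3.2004 + 2·33.9853 = 171.7020

L=171.702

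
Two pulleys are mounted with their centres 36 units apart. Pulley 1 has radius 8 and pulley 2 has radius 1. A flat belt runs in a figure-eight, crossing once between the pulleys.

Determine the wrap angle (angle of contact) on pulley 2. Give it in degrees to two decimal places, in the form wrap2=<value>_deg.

crossed belt: β = asin((r1+r2)/C) = asin(9/36) = 14.4775°
wrap1 = wrap2 = π + 2β = 208.9550°

wrap2=208.96_deg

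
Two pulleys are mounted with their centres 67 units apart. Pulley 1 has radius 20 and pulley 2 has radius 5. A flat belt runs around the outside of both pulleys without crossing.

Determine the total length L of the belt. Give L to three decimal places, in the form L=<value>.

open belt: β = asin((r2−r1)/C) = asin(-15/67) = -12.9371°
wrap1 = π − 2β = 205.8741°
wrap2 = π + 2β = 154.1259°
tangent length = C·cosβ = 65.2993
L = r1·wrap1 + r2·wrap2 + 2·C·cosβ = 20·3.5932 + 5·2.6900 + 2·65.2993 = 215.9123

L=215.912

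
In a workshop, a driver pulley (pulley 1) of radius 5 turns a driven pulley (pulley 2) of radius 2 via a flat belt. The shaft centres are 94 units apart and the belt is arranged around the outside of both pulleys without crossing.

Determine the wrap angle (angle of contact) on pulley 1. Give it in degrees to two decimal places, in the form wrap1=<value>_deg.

wrap1=183.66_deg

open belt: β = asin((r2−r1)/C) = asin(-3/94) = -1.8289°
wrap1 = π − 2β = 183.6578°
wrap2 = π + 2β = 176.3422°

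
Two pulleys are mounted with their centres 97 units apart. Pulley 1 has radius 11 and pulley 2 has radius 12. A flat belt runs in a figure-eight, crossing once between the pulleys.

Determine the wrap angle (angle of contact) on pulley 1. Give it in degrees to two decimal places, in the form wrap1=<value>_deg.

crossed belt: β = asin((r1+r2)/C) = asin(23/97) = 13.7162°
wrap1 = wrap2 = π + 2β = 207.4325°

wrap1=207.43_deg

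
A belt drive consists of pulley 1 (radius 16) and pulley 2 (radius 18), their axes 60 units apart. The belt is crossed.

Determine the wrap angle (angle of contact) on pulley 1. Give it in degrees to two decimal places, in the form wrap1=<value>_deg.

wrap1=249.04_deg

crossed belt: β = asin((r1+r2)/C) = asin(34/60) = 34.5181°
wrap1 = wrap2 = π + 2β = 249.0362°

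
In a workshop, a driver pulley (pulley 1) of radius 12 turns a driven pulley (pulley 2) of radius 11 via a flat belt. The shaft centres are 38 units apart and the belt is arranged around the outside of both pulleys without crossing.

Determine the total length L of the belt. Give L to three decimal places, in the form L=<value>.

open belt: β = asin((r2−r1)/C) = asin(-1/38) = -1.5080°
wrap1 = π − 2β = 183.0159°
wrap2 = π + 2β = 176.9841°
tangent length = C·cosβ = 37.9868
L = r1·wrap1 + r2·wrap2 + 2·C·cosβ = 12·3.1942 + 11·3.0890 + 2·37.9868 = 148.2829

L=148.283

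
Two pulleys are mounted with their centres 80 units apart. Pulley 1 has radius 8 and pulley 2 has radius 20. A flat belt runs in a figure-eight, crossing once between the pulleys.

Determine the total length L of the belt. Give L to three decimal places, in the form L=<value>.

L=257.869

crossed belt: β = asin((r1+r2)/C) = asin(28/80) = 20.4873°
wrap1 = wrap2 = π + 2β = 220.9746°
tangent length = C·cosβ = 74.9400
L = (r1+r2)·wrap + 2·C·cosβ = 28·3.8567 + 2·74.9400 = 257.8685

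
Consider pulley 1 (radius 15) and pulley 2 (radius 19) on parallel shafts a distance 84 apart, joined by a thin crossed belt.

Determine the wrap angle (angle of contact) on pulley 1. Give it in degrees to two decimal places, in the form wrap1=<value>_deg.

crossed belt: β = asin((r1+r2)/C) = asin(34/84) = 23.8762°
wrap1 = wrap2 = π + 2β = 227.7524°

wrap1=227.75_deg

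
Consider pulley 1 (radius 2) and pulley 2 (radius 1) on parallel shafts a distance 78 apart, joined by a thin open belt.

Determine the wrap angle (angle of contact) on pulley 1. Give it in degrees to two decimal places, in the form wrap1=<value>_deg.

open belt: β = asin((r2−r1)/C) = asin(-1/78) = -0.7346°
wrap1 = π − 2β = 181.4692°
wrap2 = π + 2β = 178.5308°

wrap1=181.47_deg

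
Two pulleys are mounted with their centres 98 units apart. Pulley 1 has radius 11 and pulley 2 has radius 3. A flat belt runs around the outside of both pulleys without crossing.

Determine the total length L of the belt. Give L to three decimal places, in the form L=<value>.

open belt: β = asin((r2−r1)/C) = asin(-8/98) = -4.6824°
wrap1 = π − 2β = 189.3648°
wrap2 = π + 2β = 170.6352°
tangent length = C·cosβ = 97.6729
L = r1·wrap1 + r2·wrap2 + 2·C·cosβ = 11·3.3050 + 3·2.9781 + 2·97.6729 = 240.6357

L=240.636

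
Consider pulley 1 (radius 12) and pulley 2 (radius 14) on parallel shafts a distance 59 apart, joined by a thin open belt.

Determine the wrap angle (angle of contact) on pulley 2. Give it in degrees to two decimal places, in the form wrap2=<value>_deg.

wrap2=183.89_deg

open belt: β = asin((r2−r1)/C) = asin(2/59) = 1.9426°
wrap1 = π − 2β = 176.1148°
wrap2 = π + 2β = 183.8852°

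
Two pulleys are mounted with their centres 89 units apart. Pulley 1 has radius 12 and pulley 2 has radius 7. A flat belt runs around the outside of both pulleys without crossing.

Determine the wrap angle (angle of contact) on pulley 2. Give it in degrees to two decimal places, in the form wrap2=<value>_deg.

wrap2=173.56_deg

open belt: β = asin((r2−r1)/C) = asin(-5/89) = -3.2206°
wrap1 = π − 2β = 186.4411°
wrap2 = π + 2β = 173.5589°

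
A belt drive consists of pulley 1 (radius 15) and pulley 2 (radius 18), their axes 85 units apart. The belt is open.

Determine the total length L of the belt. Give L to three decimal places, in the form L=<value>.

open belt: β = asin((r2−r1)/C) = asin(3/85) = 2.0226°
wrap1 = π − 2β = 175.9548°
wrap2 = π + 2β = 184.0452°
tangent length = C·cosβ = 84.9470
L = r1·wrap1 + r2·wrap2 + 2·C·cosβ = 15·3.0710 + 18·3.2122 + 2·84.9470 = 273.7785

L=273.778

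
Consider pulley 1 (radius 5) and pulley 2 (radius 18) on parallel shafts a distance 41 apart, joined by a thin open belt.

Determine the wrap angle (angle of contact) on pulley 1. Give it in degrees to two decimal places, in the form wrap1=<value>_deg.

open belt: β = asin((r2−r1)/C) = asin(13/41) = 18.4860°
wrap1 = π − 2β = 143.0280°
wrap2 = π + 2β = 216.9720°

wrap1=143.03_deg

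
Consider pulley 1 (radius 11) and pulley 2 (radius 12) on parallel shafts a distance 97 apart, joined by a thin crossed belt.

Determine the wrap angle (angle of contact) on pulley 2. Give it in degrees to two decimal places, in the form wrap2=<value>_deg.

crossed belt: β = asin((r1+r2)/C) = asin(23/97) = 13.7162°
wrap1 = wrap2 = π + 2β = 207.4325°

wrap2=207.43_deg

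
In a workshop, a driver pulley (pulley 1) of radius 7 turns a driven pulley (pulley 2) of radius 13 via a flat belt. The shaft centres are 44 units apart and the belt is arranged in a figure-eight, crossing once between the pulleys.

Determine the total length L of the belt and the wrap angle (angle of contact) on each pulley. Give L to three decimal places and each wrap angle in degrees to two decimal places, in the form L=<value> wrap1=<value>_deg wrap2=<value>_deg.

L=160.090 wrap1=234.07_deg wrap2=234.07_deg

crossed belt: β = asin((r1+r2)/C) = asin(20/44) = 27.0357°
wrap1 = wrap2 = π + 2β = 234.0714°
tangent length = C·cosβ = 39.1918
L = (r1+r2)·wrap + 2·C·cosβ = 20·4.0853 + 2·39.1918 = 160.0900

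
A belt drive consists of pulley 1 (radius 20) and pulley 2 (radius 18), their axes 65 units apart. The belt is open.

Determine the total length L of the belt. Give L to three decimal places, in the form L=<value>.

L=249.442

open belt: β = asin((r2−r1)/C) = asin(-2/65) = -1.7632°
wrap1 = π − 2β = 183.5265°
wrap2 = π + 2β = 176.4735°
tangent length = C·cosβ = 64.9692
L = r1·wrap1 + r2·wrap2 + 2·C·cosβ = 20·3.2031 + 18·3.0800 + 2·64.9692 = 249.4421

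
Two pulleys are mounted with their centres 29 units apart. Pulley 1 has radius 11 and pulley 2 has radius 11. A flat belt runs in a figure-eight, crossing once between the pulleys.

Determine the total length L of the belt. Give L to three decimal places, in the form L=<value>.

L=144.796

crossed belt: β = asin((r1+r2)/C) = asin(22/29) = 49.3428°
wrap1 = wrap2 = π + 2β = 278.6855°
tangent length = C·cosβ = 18.8944
L = (r1+r2)·wrap + 2·C·cosβ = 22·4.8640 + 2·18.8944 = 144.7964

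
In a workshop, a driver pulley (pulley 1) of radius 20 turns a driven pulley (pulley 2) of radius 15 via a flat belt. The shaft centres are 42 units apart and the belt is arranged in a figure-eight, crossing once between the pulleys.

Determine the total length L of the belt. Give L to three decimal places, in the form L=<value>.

L=225.346

crossed belt: β = asin((r1+r2)/C) = asin(35/42) = 56.4427°
wrap1 = wrap2 = π + 2β = 292.8854°
tangent length = C·cosβ = 23.2164
L = (r1+r2)·wrap + 2·C·cosβ = 35·5.1118 + 2·23.2164 = 225.3462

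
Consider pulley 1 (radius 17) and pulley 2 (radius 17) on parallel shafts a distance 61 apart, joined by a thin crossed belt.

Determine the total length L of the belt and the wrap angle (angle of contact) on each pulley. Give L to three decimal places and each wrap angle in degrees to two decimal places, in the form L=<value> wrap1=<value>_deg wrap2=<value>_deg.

L=248.309 wrap1=247.75_deg wrap2=247.75_deg

crossed belt: β = asin((r1+r2)/C) = asin(34/61) = 33.8746°
wrap1 = wrap2 = π + 2β = 247.7492°
tangent length = C·cosβ = 50.6458
L = (r1+r2)·wrap + 2·C·cosβ = 34·4.3240 + 2·50.6458 = 248.3090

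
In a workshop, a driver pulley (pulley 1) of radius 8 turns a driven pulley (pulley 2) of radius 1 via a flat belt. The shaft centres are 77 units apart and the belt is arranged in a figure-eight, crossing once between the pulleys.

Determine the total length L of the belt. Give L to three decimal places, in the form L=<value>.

L=183.327

crossed belt: β = asin((r1+r2)/C) = asin(9/77) = 6.7123°
wrap1 = wrap2 = π + 2β = 193.4245°
tangent length = C·cosβ = 76.4722
L = (r1+r2)·wrap + 2·C·cosβ = 9·3.3759 + 2·76.4722 = 183.3275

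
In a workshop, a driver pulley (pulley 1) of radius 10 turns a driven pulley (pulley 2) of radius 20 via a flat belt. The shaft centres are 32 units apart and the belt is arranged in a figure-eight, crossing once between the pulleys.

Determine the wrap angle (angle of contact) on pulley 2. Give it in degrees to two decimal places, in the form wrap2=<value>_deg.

wrap2=319.27_deg

crossed belt: β = asin((r1+r2)/C) = asin(30/32) = 69.6359°
wrap1 = wrap2 = π + 2β = 319.2717°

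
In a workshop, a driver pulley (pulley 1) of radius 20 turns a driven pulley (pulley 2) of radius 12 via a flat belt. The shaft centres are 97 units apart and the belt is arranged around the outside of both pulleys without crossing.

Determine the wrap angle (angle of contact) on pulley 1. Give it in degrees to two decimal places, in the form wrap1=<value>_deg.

open belt: β = asin((r2−r1)/C) = asin(-8/97) = -4.7308°
wrap1 = π − 2β = 189.4616°
wrap2 = π + 2β = 170.5384°

wrap1=189.46_deg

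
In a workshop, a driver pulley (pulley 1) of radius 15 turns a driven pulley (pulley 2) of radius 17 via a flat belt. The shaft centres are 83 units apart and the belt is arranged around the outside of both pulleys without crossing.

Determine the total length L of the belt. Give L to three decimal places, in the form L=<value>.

L=266.579

open belt: β = asin((r2−r1)/C) = asin(2/83) = 1.3808°
wrap1 = π − 2β = 177.2385°
wrap2 = π + 2β = 182.7615°
tangent length = C·cosβ = 82.9759
L = r1·wrap1 + r2·wrap2 + 2·C·cosβ = 15·3.0934 + 17·3.1898 + 2·82.9759 = 266.5792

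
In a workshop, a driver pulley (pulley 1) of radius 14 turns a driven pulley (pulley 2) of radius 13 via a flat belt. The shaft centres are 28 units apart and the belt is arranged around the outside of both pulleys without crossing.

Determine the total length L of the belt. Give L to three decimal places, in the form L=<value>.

L=140.859

open belt: β = asin((r2−r1)/C) = asin(-1/28) = -2.0467°
wrap1 = π − 2β = 184.0934°
wrap2 = π + 2β = 175.9066°
tangent length = C·cosβ = 27.9821
L = r1·wrap1 + r2·wrap2 + 2·C·cosβ = 14·3.2130 + 13·3.0701 + 2·27.9821 = 140.8587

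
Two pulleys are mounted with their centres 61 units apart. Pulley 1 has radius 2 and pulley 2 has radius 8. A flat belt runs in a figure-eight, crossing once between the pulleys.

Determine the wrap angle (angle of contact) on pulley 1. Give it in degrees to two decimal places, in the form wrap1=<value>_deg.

crossed belt: β = asin((r1+r2)/C) = asin(10/61) = 9.4353°
wrap1 = wrap2 = π + 2β = 198.8707°

wrap1=198.87_deg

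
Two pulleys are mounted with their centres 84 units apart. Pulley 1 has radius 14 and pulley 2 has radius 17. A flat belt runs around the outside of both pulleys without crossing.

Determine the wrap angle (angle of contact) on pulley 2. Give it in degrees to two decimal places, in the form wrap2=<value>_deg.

wrap2=184.09_deg

open belt: β = asin((r2−r1)/C) = asin(3/84) = 2.0467°
wrap1 = π − 2β = 175.9066°
wrap2 = π + 2β = 184.0934°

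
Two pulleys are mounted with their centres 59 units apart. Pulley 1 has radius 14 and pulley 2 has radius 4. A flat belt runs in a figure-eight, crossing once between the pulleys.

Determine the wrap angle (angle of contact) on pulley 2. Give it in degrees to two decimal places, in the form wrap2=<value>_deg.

crossed belt: β = asin((r1+r2)/C) = asin(18/59) = 17.7633°
wrap1 = wrap2 = π + 2β = 215.5265°

wrap2=215.53_deg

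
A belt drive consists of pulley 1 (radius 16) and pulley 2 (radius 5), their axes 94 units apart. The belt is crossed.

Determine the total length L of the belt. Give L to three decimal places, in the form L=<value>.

L=258.685

crossed belt: β = asin((r1+r2)/C) = asin(21/94) = 12.9091°
wrap1 = wrap2 = π + 2β = 205.8181°
tangent length = C·cosβ = 91.6242
L = (r1+r2)·wrap + 2·C·cosβ = 21·3.5922 + 2·91.6242 = 258.6847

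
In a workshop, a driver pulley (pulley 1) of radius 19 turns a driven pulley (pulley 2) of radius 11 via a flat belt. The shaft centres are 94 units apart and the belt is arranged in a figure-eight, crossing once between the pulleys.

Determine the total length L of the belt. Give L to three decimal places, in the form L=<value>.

crossed belt: β = asin((r1+r2)/C) = asin(30/94) = 18.6115°
wrap1 = wrap2 = π + 2β = 217.2229°
tangent length = C·cosβ = 89.0842
L = (r1+r2)·wrap + 2·C·cosβ = 30·3.7913 + 2·89.0842 = 291.9061

L=291.906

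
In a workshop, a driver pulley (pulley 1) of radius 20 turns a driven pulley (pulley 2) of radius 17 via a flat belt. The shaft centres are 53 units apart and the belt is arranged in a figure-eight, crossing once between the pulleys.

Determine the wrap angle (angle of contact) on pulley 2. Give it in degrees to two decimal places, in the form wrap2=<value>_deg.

wrap2=268.55_deg

crossed belt: β = asin((r1+r2)/C) = asin(37/53) = 44.2758°
wrap1 = wrap2 = π + 2β = 268.5516°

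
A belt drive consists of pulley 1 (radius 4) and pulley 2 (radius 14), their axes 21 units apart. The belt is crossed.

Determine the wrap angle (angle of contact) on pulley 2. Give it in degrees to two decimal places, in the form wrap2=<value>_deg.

crossed belt: β = asin((r1+r2)/C) = asin(18/21) = 58.9973°
wrap1 = wrap2 = π + 2β = 297.9946°

wrap2=297.99_deg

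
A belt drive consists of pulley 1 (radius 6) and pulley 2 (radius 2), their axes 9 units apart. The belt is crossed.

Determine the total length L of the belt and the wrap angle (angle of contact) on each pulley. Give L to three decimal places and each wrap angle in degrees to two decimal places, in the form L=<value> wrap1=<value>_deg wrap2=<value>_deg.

crossed belt: β = asin((r1+r2)/C) = asin(8/9) = 62.7340°
wrap1 = wrap2 = π + 2β = 305.4679°
tangent length = C·cosβ = 4.1231
L = (r1+r2)·wrap + 2·C·cosβ = 8·5.3314 + 2·4.1231 = 50.8976

L=50.898 wrap1=305.47_deg wrap2=305.47_deg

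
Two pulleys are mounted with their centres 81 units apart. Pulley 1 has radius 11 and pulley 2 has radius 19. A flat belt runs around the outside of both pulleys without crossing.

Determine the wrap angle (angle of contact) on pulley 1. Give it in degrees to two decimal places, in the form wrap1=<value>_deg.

open belt: β = asin((r2−r1)/C) = asin(8/81) = 5.6681°
wrap1 = π − 2β = 168.6638°
wrap2 = π + 2β = 191.3362°

wrap1=168.66_deg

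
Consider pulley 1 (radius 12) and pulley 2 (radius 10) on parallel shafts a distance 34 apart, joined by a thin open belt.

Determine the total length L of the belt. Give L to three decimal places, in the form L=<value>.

open belt: β = asin((r2−r1)/C) = asin(-2/34) = -3.3723°
wrap1 = π − 2β = 186.7446°
wrap2 = π + 2β = 173.2554°
tangent length = C·cosβ = 33.9411
L = r1·wrap1 + r2·wrap2 + 2·C·cosβ = 12·3.2593 + 10·3.0239 + 2·33.9411 = 137.2327

L=137.233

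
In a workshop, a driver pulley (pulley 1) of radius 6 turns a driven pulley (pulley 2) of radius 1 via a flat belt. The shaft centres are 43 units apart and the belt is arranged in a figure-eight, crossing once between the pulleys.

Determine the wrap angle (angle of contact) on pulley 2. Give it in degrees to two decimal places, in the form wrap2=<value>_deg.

wrap2=198.74_deg

crossed belt: β = asin((r1+r2)/C) = asin(7/43) = 9.3689°
wrap1 = wrap2 = π + 2β = 198.7378°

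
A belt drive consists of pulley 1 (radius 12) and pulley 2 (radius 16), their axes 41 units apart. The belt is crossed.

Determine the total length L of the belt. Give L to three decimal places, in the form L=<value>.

crossed belt: β = asin((r1+r2)/C) = asin(28/41) = 43.0728°
wrap1 = wrap2 = π + 2β = 266.1456°
tangent length = C·cosβ = 29.9500
L = (r1+r2)·wrap + 2·C·cosβ = 28·4.6451 + 2·29.9500 = 189.9632

L=189.963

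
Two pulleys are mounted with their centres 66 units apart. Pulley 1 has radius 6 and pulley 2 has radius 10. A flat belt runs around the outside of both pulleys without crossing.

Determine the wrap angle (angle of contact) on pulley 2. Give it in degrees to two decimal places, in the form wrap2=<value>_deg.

open belt: β = asin((r2−r1)/C) = asin(4/66) = 3.4746°
wrap1 = π − 2β = 173.0508°
wrap2 = π + 2β = 186.9492°

wrap2=186.95_deg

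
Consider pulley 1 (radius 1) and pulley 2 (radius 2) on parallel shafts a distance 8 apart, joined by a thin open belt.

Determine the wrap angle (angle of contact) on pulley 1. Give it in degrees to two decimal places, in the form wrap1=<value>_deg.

open belt: β = asin((r2−r1)/C) = asin(1/8) = 7.1808°
wrap1 = π − 2β = 165.6385°
wrap2 = π + 2β = 194.3615°

wrap1=165.64_deg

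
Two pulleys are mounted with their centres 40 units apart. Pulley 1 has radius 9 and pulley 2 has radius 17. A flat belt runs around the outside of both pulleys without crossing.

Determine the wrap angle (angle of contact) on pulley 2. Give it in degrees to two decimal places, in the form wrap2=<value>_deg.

open belt: β = asin((r2−r1)/C) = asin(8/40) = 11.5370°
wrap1 = π − 2β = 156.9261°
wrap2 = π + 2β = 203.0739°

wrap2=203.07_deg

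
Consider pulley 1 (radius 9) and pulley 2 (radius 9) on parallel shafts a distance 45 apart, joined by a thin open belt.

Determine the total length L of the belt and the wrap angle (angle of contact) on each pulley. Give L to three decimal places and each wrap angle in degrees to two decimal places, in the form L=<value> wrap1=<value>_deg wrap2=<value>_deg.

L=146.549 wrap1=180.00_deg wrap2=180.00_deg

open belt: β = asin((r2−r1)/C) = asin(0/45) = 0.0000°
wrap1 = π − 2β = 180.0000°
wrap2 = π + 2β = 180.0000°
tangent length = C·cosβ = 45.0000
L = r1·wrap1 + r2·wrap2 + 2·C·cosβ = 9·3.1416 + 9·3.1416 + 2·45.0000 = 146.5487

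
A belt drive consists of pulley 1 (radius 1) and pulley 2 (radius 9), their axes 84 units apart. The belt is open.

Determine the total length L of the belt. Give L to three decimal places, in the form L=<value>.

open belt: β = asin((r2−r1)/C) = asin(8/84) = 5.4650°
wrap1 = π − 2β = 169.0700°
wrap2 = π + 2β = 190.9300°
tangent length = C·cosβ = 83.6182
L = r1·wrap1 + r2·wrap2 + 2·C·cosβ = 1·2.9508 + 9·3.3324 + 2·83.6182 = 200.1784

L=200.178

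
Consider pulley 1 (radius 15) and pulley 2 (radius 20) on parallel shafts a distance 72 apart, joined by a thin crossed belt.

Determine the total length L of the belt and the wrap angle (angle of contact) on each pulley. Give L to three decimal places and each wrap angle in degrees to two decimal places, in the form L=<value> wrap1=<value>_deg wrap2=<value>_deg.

crossed belt: β = asin((r1+r2)/C) = asin(35/72) = 29.0853°
wrap1 = wrap2 = π + 2β = 238.1706°
tangent length = C·cosβ = 62.9206
L = (r1+r2)·wrap + 2·C·cosβ = 35·4.1569 + 2·62.9206 = 271.3313

L=271.331 wrap1=238.17_deg wrap2=238.17_deg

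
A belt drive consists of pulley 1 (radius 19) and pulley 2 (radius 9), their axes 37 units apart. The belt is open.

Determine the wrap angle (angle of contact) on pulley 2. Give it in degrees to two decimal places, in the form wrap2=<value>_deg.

open belt: β = asin((r2−r1)/C) = asin(-10/37) = -15.6804°
wrap1 = π − 2β = 211.3607°
wrap2 = π + 2β = 148.6393°

wrap2=148.64_deg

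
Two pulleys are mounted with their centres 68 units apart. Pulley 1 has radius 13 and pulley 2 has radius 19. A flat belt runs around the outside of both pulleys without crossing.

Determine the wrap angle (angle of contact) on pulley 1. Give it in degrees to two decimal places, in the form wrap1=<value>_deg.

open belt: β = asin((r2−r1)/C) = asin(6/68) = 5.0621°
wrap1 = π − 2β = 169.8758°
wrap2 = π + 2β = 190.1242°

wrap1=169.88_deg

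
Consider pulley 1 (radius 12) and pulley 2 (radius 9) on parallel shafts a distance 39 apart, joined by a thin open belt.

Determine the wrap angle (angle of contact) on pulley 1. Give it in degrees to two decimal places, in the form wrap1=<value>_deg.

wrap1=188.82_deg

open belt: β = asin((r2−r1)/C) = asin(-3/39) = -4.4117°
wrap1 = π − 2β = 188.8235°
wrap2 = π + 2β = 171.1765°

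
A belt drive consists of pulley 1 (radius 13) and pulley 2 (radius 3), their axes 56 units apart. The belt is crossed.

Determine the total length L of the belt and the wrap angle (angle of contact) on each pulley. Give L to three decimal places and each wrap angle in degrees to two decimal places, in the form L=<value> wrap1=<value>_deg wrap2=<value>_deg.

L=166.869 wrap1=213.20_deg wrap2=213.20_deg

crossed belt: β = asin((r1+r2)/C) = asin(16/56) = 16.6015°
wrap1 = wrap2 = π + 2β = 213.2031°
tangent length = C·cosβ = 53.6656
L = (r1+r2)·wrap + 2·C·cosβ = 16·3.7211 + 2·53.6656 = 166.8688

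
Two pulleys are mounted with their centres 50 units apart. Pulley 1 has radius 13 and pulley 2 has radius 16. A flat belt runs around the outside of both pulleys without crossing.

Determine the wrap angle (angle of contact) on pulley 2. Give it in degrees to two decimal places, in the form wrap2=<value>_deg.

open belt: β = asin((r2−r1)/C) = asin(3/50) = 3.4398°
wrap1 = π − 2β = 173.1204°
wrap2 = π + 2β = 186.8796°

wrap2=186.88_deg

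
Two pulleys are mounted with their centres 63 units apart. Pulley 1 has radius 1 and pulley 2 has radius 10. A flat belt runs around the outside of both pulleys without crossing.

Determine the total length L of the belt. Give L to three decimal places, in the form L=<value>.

open belt: β = asin((r2−r1)/C) = asin(9/63) = 8.2132°
wrap1 = π − 2β = 163.5736°
wrap2 = π + 2β = 196.4264°
tangent length = C·cosβ = 62.3538
L = r1·wrap1 + r2·wrap2 + 2·C·cosβ = 1·2.8549 + 10·3.4283 + 2·62.3538 = 161.8454

L=161.845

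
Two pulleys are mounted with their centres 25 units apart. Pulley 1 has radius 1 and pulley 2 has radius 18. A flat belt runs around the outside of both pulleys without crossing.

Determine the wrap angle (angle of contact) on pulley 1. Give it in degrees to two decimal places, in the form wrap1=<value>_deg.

wrap1=94.31_deg

open belt: β = asin((r2−r1)/C) = asin(17/25) = 42.8436°
wrap1 = π − 2β = 94.3127°
wrap2 = π + 2β = 265.6873°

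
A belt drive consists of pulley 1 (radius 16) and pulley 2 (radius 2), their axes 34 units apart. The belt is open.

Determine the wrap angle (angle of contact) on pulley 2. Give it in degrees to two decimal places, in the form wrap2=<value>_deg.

open belt: β = asin((r2−r1)/C) = asin(-14/34) = -24.3157°
wrap1 = π − 2β = 228.6315°
wrap2 = π + 2β = 131.3685°

wrap2=131.37_deg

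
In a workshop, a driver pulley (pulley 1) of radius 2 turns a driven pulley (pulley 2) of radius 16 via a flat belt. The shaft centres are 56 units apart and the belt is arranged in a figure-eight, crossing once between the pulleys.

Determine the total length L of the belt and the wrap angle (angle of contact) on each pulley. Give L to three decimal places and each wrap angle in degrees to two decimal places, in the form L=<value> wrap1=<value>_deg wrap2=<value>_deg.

L=174.386 wrap1=217.50_deg wrap2=217.50_deg

crossed belt: β = asin((r1+r2)/C) = asin(18/56) = 18.7493°
wrap1 = wrap2 = π + 2β = 217.4987°
tangent length = C·cosβ = 53.0283
L = (r1+r2)·wrap + 2·C·cosβ = 18·3.7961 + 2·53.0283 = 174.3858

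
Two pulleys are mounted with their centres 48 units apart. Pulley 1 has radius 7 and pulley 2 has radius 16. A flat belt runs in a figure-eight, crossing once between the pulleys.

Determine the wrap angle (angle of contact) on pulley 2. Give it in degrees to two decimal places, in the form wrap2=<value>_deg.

wrap2=237.26_deg

crossed belt: β = asin((r1+r2)/C) = asin(23/48) = 28.6310°
wrap1 = wrap2 = π + 2β = 237.2620°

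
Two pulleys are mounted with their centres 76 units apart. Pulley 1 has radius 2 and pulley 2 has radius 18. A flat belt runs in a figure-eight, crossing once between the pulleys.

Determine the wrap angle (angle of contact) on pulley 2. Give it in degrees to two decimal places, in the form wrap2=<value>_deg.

crossed belt: β = asin((r1+r2)/C) = asin(20/76) = 15.2575°
wrap1 = wrap2 = π + 2β = 210.5150°

wrap2=210.52_deg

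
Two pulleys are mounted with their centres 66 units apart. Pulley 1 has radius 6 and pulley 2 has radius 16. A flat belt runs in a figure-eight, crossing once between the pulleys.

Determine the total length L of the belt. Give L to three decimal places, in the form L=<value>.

crossed belt: β = asin((r1+r2)/C) = asin(22/66) = 19.4712°
wrap1 = wrap2 = π + 2β = 218.9424°
tangent length = C·cosβ = 62.2254
L = (r1+r2)·wrap + 2·C·cosβ = 22·3.8213 + 2·62.2254 = 208.5187

L=208.519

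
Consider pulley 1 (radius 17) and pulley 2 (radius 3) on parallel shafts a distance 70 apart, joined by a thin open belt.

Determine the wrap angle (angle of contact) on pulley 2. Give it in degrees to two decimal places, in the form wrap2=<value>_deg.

open belt: β = asin((r2−r1)/C) = asin(-14/70) = -11.5370°
wrap1 = π − 2β = 203.0739°
wrap2 = π + 2β = 156.9261°

wrap2=156.93_deg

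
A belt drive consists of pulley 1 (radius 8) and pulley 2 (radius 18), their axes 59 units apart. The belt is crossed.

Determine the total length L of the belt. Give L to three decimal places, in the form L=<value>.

L=211.336

crossed belt: β = asin((r1+r2)/C) = asin(26/59) = 26.1471°
wrap1 = wrap2 = π + 2β = 232.2943°
tangent length = C·cosβ = 52.9623
L = (r1+r2)·wrap + 2·C·cosβ = 26·4.0543 + 2·52.9623 = 211.3363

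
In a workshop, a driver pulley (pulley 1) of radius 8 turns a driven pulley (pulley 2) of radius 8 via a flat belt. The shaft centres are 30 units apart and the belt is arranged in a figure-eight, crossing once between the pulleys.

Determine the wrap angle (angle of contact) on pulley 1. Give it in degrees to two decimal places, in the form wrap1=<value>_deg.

crossed belt: β = asin((r1+r2)/C) = asin(16/30) = 32.2310°
wrap1 = wrap2 = π + 2β = 244.4619°

wrap1=244.46_deg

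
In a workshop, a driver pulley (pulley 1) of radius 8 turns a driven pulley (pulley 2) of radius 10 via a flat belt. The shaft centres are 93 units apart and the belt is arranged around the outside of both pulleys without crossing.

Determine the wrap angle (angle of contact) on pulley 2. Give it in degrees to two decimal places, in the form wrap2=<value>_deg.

open belt: β = asin((r2−r1)/C) = asin(2/93) = 1.2323°
wrap1 = π − 2β = 177.5355°
wrap2 = π + 2β = 182.4645°

wrap2=182.46_deg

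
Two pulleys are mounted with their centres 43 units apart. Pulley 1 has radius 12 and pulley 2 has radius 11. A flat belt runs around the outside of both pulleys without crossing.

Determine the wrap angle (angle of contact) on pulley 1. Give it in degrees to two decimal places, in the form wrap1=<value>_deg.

open belt: β = asin((r2−r1)/C) = asin(-1/43) = -1.3326°
wrap1 = π − 2β = 182.6652°
wrap2 = π + 2β = 177.3348°

wrap1=182.67_deg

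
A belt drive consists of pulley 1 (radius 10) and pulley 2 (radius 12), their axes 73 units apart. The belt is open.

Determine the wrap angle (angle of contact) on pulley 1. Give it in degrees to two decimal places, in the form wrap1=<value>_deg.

wrap1=176.86_deg

open belt: β = asin((r2−r1)/C) = asin(2/73) = 1.5699°
wrap1 = π − 2β = 176.8601°
wrap2 = π + 2β = 183.1399°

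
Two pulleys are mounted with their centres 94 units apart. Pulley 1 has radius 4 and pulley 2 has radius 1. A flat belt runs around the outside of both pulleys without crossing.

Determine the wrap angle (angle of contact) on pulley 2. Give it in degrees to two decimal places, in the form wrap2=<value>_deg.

open belt: β = asin((r2−r1)/C) = asin(-3/94) = -1.8289°
wrap1 = π − 2β = 183.6578°
wrap2 = π + 2β = 176.3422°

wrap2=176.34_deg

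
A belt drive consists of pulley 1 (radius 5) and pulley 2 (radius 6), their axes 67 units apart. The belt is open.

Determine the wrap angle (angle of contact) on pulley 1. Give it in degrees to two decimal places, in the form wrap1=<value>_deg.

wrap1=178.29_deg

open belt: β = asin((r2−r1)/C) = asin(1/67) = 0.8552°
wrap1 = π − 2β = 178.2896°
wrap2 = π + 2β = 181.7104°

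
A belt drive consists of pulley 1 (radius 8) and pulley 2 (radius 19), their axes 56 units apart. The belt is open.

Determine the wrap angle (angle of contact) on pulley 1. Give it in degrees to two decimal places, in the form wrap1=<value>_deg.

open belt: β = asin((r2−r1)/C) = asin(11/56) = 11.3282°
wrap1 = π − 2β = 157.3436°
wrap2 = π + 2β = 202.6564°

wrap1=157.34_deg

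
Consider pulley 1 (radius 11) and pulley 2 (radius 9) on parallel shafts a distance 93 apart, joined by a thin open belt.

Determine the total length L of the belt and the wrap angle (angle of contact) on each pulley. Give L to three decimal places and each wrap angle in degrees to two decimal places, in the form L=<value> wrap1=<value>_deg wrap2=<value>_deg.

open belt: β = asin((r2−r1)/C) = asin(-2/93) = -1.2323°
wrap1 = π − 2β = 182.4645°
wrap2 = π + 2β = 177.5355°
tangent length = C·cosβ = 92.9785
L = r1·wrap1 + r2·wrap2 + 2·C·cosβ = 11·3.1846 + 9·3.0986 + 2·92.9785 = 248.8749

L=248.875 wrap1=182.46_deg wrap2=177.54_deg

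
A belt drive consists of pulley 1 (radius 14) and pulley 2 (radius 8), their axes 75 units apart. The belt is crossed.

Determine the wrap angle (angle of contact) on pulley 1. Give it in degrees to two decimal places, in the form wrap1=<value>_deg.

wrap1=214.12_deg

crossed belt: β = asin((r1+r2)/C) = asin(22/75) = 17.0576°
wrap1 = wrap2 = π + 2β = 214.1152°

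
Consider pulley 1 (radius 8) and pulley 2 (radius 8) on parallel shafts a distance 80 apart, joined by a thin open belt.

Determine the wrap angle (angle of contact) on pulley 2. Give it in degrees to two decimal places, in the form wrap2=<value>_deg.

open belt: β = asin((r2−r1)/C) = asin(0/80) = 0.0000°
wrap1 = π − 2β = 180.0000°
wrap2 = π + 2β = 180.0000°

wrap2=180.00_deg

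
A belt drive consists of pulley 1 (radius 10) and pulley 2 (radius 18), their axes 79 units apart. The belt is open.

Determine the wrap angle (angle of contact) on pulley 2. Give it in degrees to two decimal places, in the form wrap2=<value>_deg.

wrap2=191.62_deg

open belt: β = asin((r2−r1)/C) = asin(8/79) = 5.8121°
wrap1 = π − 2β = 168.3759°
wrap2 = π + 2β = 191.6241°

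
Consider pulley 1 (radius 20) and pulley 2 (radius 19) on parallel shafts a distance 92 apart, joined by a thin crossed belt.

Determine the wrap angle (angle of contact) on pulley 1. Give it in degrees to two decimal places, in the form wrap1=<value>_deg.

crossed belt: β = asin((r1+r2)/C) = asin(39/92) = 25.0819°
wrap1 = wrap2 = π + 2β = 230.1638°

wrap1=230.16_deg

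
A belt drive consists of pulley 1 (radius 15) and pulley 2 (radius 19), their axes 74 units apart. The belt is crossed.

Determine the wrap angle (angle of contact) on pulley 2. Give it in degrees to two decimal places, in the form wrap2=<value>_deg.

crossed belt: β = asin((r1+r2)/C) = asin(34/74) = 27.3522°
wrap1 = wrap2 = π + 2β = 234.7045°

wrap2=234.70_deg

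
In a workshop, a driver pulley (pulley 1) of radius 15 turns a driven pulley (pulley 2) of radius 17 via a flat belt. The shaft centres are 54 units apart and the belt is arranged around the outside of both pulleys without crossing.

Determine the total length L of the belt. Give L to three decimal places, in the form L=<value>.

L=208.605

open belt: β = asin((r2−r1)/C) = asin(2/54) = 2.1226°
wrap1 = π − 2β = 175.7549°
wrap2 = π + 2β = 184.2451°
tangent length = C·cosβ = 53.9630
L = r1·wrap1 + r2·wrap2 + 2·C·cosβ = 15·3.0675 + 17·3.2157 + 2·53.9630 = 208.6050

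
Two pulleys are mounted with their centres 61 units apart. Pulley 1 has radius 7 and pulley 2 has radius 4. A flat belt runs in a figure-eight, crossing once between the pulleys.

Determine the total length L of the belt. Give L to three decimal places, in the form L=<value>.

L=158.547

crossed belt: β = asin((r1+r2)/C) = asin(11/61) = 10.3889°
wrap1 = wrap2 = π + 2β = 200.7777°
tangent length = C·cosβ = 60.0000
L = (r1+r2)·wrap + 2·C·cosβ = 11·3.5042 + 2·60.0000 = 158.5466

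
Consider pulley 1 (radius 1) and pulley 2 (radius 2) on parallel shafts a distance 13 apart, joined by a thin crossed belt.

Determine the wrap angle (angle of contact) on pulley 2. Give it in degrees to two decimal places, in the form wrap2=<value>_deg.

crossed belt: β = asin((r1+r2)/C) = asin(3/13) = 13.3424°
wrap1 = wrap2 = π + 2β = 206.6847°

wrap2=206.68_deg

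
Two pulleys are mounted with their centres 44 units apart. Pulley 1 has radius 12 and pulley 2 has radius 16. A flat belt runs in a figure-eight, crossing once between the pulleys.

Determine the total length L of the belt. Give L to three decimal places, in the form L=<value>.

L=194.474

crossed belt: β = asin((r1+r2)/C) = asin(28/44) = 39.5212°
wrap1 = wrap2 = π + 2β = 259.0424°
tangent length = C·cosβ = 33.9411
L = (r1+r2)·wrap + 2·C·cosβ = 28·4.5211 + 2·33.9411 = 194.4742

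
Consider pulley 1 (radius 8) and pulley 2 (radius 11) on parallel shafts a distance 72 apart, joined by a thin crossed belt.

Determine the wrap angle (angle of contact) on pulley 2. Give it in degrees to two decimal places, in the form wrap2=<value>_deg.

crossed belt: β = asin((r1+r2)/C) = asin(19/72) = 15.3009°
wrap1 = wrap2 = π + 2β = 210.6019°

wrap2=210.60_deg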